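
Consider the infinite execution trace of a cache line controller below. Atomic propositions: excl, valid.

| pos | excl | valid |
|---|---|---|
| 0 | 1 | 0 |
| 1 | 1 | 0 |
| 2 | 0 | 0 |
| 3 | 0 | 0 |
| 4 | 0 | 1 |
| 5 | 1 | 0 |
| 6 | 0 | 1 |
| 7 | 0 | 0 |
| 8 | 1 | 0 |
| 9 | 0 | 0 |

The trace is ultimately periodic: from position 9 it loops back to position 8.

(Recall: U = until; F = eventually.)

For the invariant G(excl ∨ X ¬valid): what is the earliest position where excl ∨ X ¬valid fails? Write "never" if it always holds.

Check excl ∨ X ¬valid at each position in order: 0 ✓, 1 ✓, 2 ✓.
At position 3 the labels are {} and the next position 4 has {valid}, so excl ∨ X ¬valid is false there. This is the first violation.

3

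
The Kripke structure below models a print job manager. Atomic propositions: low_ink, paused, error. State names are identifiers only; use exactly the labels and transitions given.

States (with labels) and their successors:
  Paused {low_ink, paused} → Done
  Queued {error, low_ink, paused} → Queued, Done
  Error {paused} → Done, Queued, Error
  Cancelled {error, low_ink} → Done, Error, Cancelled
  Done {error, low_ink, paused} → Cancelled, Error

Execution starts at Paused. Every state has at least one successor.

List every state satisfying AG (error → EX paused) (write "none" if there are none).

States satisfying error → EX paused: {Paused, Queued, Error, Cancelled, Done}.
States satisfying AG (error → EX paused): {Paused, Queued, Error, Cancelled, Done}.

{Paused, Queued, Error, Cancelled, Done}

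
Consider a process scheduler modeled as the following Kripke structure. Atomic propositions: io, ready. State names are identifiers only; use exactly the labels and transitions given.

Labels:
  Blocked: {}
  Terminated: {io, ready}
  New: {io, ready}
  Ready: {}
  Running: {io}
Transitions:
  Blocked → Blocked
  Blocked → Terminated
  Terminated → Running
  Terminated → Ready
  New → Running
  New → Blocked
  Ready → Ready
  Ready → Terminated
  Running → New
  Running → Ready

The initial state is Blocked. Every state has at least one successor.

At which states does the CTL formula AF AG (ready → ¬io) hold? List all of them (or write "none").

States satisfying AG (ready → ¬io): ∅.
States satisfying AF AG (ready → ¬io): ∅.

none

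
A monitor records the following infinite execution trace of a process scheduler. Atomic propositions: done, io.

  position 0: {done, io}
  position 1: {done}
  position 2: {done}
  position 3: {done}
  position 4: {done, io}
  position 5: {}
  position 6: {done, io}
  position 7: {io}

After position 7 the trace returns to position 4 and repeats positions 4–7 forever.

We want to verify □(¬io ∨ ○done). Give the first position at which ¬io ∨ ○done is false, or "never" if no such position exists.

4

Check ¬io ∨ ○done at each position in order: 0 ✓, 1 ✓, 2 ✓, 3 ✓.
At position 4 the labels are {done, io} and the next position 5 has {}, so ¬io ∨ ○done is false there. This is the first violation.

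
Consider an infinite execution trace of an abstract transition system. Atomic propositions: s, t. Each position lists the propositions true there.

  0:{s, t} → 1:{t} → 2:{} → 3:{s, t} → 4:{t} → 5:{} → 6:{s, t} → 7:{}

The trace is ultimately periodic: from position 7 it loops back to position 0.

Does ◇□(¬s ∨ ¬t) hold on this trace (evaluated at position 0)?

Does not hold

□(¬s ∨ ¬t) is false at every position 0..7, so it never becomes true and ◇□(¬s ∨ ¬t) fails.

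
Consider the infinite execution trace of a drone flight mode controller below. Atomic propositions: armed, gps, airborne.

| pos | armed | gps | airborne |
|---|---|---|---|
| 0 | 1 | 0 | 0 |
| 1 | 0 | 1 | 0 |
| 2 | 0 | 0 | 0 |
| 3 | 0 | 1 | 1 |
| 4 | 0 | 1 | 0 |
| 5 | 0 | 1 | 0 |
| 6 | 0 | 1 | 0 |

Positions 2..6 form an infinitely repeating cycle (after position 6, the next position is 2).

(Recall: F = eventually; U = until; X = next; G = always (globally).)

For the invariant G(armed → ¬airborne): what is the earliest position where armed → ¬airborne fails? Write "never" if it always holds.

armed → ¬airborne holds at every position 0..6, and those are all the positions the trace ever visits, so the invariant G(armed → ¬airborne) is never violated.

never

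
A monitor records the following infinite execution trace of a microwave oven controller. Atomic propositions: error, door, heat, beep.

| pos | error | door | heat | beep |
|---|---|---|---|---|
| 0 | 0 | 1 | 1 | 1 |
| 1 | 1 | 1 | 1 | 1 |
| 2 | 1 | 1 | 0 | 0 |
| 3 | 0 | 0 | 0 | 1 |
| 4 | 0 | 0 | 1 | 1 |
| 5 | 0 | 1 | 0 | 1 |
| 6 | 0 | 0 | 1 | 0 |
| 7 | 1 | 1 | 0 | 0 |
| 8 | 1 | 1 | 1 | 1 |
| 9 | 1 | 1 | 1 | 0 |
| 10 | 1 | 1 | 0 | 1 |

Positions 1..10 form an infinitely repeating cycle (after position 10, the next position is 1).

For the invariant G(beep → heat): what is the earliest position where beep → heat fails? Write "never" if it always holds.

Check beep → heat at each position in order: 0 ✓, 1 ✓, 2 ✓.
At position 3 the labels are {beep}, so beep → heat is false there. This is the first violation.

3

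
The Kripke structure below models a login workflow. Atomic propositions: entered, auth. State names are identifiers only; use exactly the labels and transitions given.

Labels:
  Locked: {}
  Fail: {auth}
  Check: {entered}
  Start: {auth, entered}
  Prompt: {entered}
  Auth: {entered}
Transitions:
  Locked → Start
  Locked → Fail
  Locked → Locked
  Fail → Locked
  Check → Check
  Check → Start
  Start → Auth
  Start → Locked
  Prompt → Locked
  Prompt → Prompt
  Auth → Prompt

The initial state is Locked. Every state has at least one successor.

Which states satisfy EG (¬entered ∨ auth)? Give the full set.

{Locked, Fail, Start}

States satisfying ¬entered ∨ auth: {Locked, Fail, Start}.
States satisfying EG (¬entered ∨ auth): {Locked, Fail, Start}.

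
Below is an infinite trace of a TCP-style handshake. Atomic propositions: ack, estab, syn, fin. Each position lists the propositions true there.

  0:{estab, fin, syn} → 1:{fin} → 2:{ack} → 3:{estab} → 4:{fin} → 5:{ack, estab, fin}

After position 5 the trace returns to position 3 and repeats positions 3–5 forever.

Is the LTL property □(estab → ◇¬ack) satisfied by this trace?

Satisfied

estab → ◇¬ack holds at every position 0..5, and those are all positions ever visited, so □(estab → ◇¬ack) holds.
Positions where estab holds: 0, 3, 5.
Check ◇¬ack at each: 0→ok, 3→ok, 5→ok.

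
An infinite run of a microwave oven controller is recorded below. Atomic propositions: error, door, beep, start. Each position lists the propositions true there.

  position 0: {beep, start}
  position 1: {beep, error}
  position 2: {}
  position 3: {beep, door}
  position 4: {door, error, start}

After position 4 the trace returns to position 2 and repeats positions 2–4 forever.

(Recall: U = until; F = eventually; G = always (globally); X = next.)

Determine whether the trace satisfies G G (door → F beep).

Satisfied

G (door → F beep) holds at every position 0..4, and those are all positions ever visited, so G G (door → F beep) holds.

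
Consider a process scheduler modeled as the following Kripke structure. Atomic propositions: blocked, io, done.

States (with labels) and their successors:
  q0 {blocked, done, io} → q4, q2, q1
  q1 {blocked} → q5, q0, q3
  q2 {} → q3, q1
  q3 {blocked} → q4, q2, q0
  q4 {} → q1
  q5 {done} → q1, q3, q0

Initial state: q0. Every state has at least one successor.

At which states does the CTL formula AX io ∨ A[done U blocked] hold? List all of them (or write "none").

{q0, q1, q3, q5}

States satisfying io: {q0}.
States satisfying AX io: ∅.
States satisfying done: {q0, q5}.
States satisfying blocked: {q0, q1, q3}.
States satisfying A[done U blocked]: {q0, q1, q3, q5}.
States satisfying AX io ∨ A[done U blocked]: {q0, q1, q3, q5}.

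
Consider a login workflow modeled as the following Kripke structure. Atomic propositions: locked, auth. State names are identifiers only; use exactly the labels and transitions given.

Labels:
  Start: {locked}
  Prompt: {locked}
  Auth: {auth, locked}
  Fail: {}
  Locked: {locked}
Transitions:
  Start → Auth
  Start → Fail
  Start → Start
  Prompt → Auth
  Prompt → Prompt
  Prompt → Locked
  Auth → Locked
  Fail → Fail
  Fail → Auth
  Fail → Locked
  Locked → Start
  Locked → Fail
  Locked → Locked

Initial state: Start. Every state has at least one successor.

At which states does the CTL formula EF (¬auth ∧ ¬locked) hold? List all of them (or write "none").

{Start, Prompt, Auth, Fail, Locked}

States satisfying ¬auth ∧ ¬locked: {Fail}.
States satisfying EF (¬auth ∧ ¬locked): {Start, Prompt, Auth, Fail, Locked}.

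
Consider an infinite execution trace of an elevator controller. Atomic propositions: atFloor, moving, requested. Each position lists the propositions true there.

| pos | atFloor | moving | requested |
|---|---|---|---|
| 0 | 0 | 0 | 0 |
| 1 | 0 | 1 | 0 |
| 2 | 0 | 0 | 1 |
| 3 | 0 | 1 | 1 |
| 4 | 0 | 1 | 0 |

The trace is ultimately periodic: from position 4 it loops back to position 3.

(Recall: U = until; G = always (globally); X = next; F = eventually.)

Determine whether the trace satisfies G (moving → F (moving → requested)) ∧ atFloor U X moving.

moving → F (moving → requested) holds at every position 0..4, and those are all positions ever visited, so G (moving → F (moving → requested)) holds.
Positions where moving holds: 1, 3, 4.
Check F (moving → requested) at each: 1→ok, 3→ok, 4→ok.
Walking from position 0: X moving first holds at position 0, and atFloor holds at every earlier position along the way, so atFloor U X moving holds.
At position 0: G (moving → F (moving → requested)) is true; atFloor U X moving is true; so G (moving → F (moving → requested)) ∧ atFloor U X moving is true.

Holds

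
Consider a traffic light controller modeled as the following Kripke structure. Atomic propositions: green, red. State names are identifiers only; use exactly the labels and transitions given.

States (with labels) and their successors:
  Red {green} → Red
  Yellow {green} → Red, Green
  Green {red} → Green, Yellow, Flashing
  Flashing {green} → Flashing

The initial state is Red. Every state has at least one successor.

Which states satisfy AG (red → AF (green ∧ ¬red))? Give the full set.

States satisfying red → AF (green ∧ ¬red): {Red, Yellow, Flashing}.
States satisfying AG (red → AF (green ∧ ¬red)): {Red, Flashing}.

{Red, Flashing}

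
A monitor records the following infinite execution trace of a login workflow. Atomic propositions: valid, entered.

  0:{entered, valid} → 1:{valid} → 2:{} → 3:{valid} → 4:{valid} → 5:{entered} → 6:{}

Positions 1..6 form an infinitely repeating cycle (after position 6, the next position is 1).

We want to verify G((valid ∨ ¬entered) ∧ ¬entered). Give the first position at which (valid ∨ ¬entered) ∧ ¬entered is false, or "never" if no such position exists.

0

At position 0 the labels are {entered, valid}, so (valid ∨ ¬entered) ∧ ¬entered is false there. This is the first violation.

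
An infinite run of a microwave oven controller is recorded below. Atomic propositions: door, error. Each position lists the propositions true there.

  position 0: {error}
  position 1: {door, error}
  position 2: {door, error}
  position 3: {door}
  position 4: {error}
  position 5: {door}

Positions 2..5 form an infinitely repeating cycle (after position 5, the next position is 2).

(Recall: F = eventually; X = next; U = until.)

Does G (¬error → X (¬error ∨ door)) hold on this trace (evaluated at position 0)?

Violated

¬error → X (¬error ∨ door) must hold at every position from 0 onward. It fails at position 3, so G (¬error → X (¬error ∨ door)) is false.
Positions where ¬error holds: 3, 5.
Check X (¬error ∨ door) at each: 3→fails, 5→ok.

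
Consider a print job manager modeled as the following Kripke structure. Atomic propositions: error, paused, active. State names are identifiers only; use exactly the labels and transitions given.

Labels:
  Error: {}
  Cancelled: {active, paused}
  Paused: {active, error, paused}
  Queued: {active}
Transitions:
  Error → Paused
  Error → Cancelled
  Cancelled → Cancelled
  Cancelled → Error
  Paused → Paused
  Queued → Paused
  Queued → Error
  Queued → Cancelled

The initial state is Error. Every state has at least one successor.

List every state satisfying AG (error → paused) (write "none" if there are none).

States satisfying error → paused: {Error, Cancelled, Paused, Queued}.
States satisfying AG (error → paused): {Error, Cancelled, Paused, Queued}.

{Error, Cancelled, Paused, Queued}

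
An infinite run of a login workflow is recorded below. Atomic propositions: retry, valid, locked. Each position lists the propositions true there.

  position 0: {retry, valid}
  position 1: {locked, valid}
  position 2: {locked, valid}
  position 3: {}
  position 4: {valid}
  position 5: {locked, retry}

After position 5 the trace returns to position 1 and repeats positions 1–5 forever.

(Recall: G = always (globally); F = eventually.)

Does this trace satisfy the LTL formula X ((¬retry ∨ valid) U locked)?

The position after 0 is 1; (¬retry ∨ valid) U locked is true there.

Satisfied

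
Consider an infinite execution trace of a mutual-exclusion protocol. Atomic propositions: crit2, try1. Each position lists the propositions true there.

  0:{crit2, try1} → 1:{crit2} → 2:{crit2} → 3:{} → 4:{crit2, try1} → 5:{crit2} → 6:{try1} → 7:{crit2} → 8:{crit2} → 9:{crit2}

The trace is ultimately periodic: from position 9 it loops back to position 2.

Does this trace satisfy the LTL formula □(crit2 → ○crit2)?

crit2 → ○crit2 must hold at every position from 0 onward. It fails at position 2, so □(crit2 → ○crit2) is false.
Positions where crit2 holds: 0, 1, 2, 4, 5, 7, 8, 9.
Check ○crit2 at each: 0→ok, 1→ok, 2→fails, 4→ok, 5→fails, 7→ok, 8→ok, 9→ok.

Does not hold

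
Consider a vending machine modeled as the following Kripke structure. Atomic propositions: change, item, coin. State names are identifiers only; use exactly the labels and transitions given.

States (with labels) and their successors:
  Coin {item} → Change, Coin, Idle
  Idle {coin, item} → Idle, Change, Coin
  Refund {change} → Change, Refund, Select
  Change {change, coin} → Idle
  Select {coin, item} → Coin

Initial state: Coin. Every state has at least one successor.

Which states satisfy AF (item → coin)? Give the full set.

{Idle, Refund, Change, Select}

States satisfying item → coin: {Idle, Refund, Change, Select}.
States satisfying AF (item → coin): {Idle, Refund, Change, Select}.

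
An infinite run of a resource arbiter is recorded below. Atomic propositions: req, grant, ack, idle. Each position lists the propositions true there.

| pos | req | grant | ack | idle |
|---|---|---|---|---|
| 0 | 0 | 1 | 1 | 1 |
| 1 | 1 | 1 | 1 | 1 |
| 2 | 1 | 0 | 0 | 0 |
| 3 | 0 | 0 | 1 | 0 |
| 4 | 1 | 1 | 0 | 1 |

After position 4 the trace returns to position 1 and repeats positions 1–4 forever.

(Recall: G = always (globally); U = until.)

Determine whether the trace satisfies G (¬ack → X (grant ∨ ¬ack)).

Violated

¬ack → X (grant ∨ ¬ack) must hold at every position from 0 onward. It fails at position 2, so G (¬ack → X (grant ∨ ¬ack)) is false.
Positions where ¬ack holds: 2, 4.
Check X (grant ∨ ¬ack) at each: 2→fails, 4→ok.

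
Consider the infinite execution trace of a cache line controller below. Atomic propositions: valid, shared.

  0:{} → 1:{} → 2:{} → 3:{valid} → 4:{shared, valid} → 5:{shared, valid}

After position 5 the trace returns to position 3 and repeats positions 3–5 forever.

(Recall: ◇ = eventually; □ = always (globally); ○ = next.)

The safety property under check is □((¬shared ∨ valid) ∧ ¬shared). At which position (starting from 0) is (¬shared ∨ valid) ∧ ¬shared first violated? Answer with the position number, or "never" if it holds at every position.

Check (¬shared ∨ valid) ∧ ¬shared at each position in order: 0 ✓, 1 ✓, 2 ✓, 3 ✓.
At position 4 the labels are {shared, valid}, so (¬shared ∨ valid) ∧ ¬shared is false there. This is the first violation.

4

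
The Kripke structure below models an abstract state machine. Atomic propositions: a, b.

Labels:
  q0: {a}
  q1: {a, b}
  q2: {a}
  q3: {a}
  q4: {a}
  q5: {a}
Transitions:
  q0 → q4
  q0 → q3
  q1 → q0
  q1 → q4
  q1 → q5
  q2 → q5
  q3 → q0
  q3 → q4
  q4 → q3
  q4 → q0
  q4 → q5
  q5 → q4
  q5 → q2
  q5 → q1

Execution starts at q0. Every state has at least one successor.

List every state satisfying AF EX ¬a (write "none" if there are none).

States satisfying EX ¬a: ∅.
States satisfying AF EX ¬a: ∅.

none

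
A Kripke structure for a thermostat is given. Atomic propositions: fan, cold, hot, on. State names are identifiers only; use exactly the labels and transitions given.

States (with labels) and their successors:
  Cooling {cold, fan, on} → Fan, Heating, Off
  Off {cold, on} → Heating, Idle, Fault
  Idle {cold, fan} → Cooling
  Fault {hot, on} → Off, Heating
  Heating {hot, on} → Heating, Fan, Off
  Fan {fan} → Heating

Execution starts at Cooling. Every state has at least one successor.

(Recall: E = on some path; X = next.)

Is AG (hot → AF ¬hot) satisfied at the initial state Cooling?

No

States satisfying hot → AF ¬hot: {Cooling, Off, Idle, Fan}.
States satisfying AG (hot → AF ¬hot): ∅.
Fault is reachable from Cooling and violates hot → AF ¬hot, so AG fails at Cooling.
Cooling ∉ Sat(AG (hot → AF ¬hot)).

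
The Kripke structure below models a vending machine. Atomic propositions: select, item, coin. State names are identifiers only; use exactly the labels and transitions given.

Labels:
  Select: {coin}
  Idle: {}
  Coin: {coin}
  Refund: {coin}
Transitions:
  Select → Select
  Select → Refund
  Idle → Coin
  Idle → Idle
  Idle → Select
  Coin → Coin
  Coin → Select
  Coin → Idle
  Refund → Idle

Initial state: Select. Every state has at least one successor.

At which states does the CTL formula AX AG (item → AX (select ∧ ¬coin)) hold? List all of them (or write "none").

{Select, Idle, Coin, Refund}

States satisfying AG (item → AX (select ∧ ¬coin)): {Select, Idle, Coin, Refund}.
States satisfying AX AG (item → AX (select ∧ ¬coin)): {Select, Idle, Coin, Refund}.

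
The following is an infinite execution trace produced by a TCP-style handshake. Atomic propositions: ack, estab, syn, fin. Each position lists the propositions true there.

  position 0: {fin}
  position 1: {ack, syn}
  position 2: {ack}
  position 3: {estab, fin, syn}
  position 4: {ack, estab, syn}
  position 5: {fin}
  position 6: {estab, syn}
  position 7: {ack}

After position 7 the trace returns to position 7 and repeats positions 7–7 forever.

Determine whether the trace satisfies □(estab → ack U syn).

estab → ack U syn holds at every position 0..7, and those are all positions ever visited, so □(estab → ack U syn) holds.
Positions where estab holds: 3, 4, 6.
Check ack U syn at each: 3→ok, 4→ok, 6→ok.

Yes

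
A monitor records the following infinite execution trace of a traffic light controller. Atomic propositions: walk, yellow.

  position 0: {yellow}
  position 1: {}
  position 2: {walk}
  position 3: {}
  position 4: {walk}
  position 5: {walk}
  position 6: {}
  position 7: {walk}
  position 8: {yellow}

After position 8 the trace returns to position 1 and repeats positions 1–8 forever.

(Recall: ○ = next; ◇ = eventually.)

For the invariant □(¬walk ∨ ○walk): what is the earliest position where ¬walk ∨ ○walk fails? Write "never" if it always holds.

Check ¬walk ∨ ○walk at each position in order: 0 ✓, 1 ✓.
At position 2 the labels are {walk} and the next position 3 has {}, so ¬walk ∨ ○walk is false there. This is the first violation.

2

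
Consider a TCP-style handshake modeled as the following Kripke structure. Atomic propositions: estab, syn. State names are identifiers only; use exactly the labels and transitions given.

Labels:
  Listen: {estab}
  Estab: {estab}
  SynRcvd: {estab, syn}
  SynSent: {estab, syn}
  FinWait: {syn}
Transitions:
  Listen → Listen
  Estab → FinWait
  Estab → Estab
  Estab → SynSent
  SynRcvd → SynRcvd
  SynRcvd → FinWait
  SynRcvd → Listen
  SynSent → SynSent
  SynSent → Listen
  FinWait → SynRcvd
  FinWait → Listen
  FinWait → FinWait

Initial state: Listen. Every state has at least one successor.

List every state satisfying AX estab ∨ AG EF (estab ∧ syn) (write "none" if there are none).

States satisfying estab: {Listen, Estab, SynRcvd, SynSent}.
States satisfying AX estab: {Listen, SynSent}.
States satisfying EF (estab ∧ syn): {Estab, SynRcvd, SynSent, FinWait}.
States satisfying AG EF (estab ∧ syn): ∅.
States satisfying AX estab ∨ AG EF (estab ∧ syn): {Listen, SynSent}.

{Listen, SynSent}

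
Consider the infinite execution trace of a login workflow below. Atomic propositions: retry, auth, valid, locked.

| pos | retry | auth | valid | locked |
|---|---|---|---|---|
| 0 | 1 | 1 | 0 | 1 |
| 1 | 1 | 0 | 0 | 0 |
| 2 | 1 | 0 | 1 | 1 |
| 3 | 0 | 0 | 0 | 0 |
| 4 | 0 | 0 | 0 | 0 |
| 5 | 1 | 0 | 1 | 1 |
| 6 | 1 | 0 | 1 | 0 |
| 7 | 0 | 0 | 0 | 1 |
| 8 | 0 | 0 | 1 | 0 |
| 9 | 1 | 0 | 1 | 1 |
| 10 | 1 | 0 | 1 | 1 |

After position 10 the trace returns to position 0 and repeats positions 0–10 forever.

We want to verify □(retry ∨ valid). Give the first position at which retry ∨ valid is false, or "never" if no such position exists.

3

Check retry ∨ valid at each position in order: 0 ✓, 1 ✓, 2 ✓.
At position 3 the labels are {}, so retry ∨ valid is false there. This is the first violation.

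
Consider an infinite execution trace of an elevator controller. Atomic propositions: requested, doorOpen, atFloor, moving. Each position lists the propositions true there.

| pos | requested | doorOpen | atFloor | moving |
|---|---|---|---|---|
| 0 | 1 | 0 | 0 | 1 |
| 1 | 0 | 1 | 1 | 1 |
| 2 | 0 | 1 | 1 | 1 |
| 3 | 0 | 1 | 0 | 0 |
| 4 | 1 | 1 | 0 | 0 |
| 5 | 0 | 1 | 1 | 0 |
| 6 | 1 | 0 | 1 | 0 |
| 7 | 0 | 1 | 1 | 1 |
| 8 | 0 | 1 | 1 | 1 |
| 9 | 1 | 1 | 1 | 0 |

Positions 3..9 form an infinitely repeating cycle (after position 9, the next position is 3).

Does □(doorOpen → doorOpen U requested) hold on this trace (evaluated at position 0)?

doorOpen → doorOpen U requested holds at every position 0..9, and those are all positions ever visited, so □(doorOpen → doorOpen U requested) holds.
Positions where doorOpen holds: 1, 2, 3, 4, 5, 7, 8, 9.
Check doorOpen U requested at each: 1→ok, 2→ok, 3→ok, 4→ok, 5→ok, 7→ok, 8→ok, 9→ok.

Satisfied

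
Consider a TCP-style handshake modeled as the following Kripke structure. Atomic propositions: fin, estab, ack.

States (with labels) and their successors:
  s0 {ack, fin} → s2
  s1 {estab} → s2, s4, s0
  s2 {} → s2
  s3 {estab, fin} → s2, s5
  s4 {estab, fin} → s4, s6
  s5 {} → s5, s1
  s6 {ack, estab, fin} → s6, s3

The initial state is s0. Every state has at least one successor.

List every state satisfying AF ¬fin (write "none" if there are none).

States satisfying ¬fin: {s1, s2, s5}.
States satisfying AF ¬fin: {s0, s1, s2, s3, s5}.

{s0, s1, s2, s3, s5}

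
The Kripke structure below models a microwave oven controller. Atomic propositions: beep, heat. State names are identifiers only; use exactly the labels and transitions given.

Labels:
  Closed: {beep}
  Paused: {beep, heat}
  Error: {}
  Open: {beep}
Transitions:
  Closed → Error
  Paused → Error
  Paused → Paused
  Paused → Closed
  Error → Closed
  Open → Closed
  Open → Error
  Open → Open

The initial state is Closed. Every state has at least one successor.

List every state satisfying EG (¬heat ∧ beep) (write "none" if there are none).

States satisfying ¬heat ∧ beep: {Closed, Open}.
States satisfying EG (¬heat ∧ beep): {Open}.

{Open}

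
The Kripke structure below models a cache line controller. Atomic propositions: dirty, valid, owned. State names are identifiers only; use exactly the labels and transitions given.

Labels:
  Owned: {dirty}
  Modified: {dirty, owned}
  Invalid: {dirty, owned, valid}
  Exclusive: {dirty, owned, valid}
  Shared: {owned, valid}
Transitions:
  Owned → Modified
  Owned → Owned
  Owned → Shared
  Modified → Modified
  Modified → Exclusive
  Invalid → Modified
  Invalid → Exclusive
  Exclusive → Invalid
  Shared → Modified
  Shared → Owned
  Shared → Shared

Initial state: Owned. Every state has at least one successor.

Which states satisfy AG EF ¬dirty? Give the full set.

States satisfying EF ¬dirty: {Owned, Shared}.
States satisfying AG EF ¬dirty: ∅.

none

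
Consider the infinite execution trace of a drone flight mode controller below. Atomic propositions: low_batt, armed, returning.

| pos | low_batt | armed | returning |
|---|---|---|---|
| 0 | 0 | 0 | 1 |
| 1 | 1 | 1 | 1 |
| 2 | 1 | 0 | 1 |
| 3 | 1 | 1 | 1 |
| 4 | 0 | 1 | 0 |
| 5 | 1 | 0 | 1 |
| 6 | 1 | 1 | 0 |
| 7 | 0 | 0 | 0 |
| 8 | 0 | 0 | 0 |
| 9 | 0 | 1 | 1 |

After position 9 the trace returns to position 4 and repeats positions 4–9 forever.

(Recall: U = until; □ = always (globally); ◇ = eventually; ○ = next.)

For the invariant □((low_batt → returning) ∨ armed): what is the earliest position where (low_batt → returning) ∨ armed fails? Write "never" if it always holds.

never

(low_batt → returning) ∨ armed holds at every position 0..9, and those are all the positions the trace ever visits, so the invariant □((low_batt → returning) ∨ armed) is never violated.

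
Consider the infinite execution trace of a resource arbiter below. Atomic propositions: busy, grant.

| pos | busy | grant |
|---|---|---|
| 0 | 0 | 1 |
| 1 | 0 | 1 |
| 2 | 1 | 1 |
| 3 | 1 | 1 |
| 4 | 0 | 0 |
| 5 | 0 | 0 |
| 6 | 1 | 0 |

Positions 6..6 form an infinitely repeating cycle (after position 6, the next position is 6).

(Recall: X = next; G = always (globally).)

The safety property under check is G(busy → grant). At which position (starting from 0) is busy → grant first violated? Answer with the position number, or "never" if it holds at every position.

Check busy → grant at each position in order: 0 ✓, 1 ✓, 2 ✓, 3 ✓, 4 ✓, 5 ✓.
At position 6 the labels are {busy}, so busy → grant is false there. This is the first violation.

6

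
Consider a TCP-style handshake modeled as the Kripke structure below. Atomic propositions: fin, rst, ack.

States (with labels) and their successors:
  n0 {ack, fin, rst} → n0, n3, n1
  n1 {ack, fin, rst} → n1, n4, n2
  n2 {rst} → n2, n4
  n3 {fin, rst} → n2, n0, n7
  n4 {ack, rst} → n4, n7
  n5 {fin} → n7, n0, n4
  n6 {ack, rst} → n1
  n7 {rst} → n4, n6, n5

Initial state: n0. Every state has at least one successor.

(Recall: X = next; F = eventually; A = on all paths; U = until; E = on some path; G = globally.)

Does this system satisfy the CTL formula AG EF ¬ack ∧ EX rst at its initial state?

Yes

States satisfying EF ¬ack: {n0, n1, n2, n3, n4, n5, n6, n7}.
States satisfying AG EF ¬ack: {n0, n1, n2, n3, n4, n5, n6, n7}.
States satisfying rst: {n0, n1, n2, n3, n4, n6, n7}.
States satisfying EX rst: {n0, n1, n2, n3, n4, n5, n6, n7}.
States satisfying AG EF ¬ack ∧ EX rst: {n0, n1, n2, n3, n4, n5, n6, n7}.
n0 ∈ Sat(AG EF ¬ack ∧ EX rst).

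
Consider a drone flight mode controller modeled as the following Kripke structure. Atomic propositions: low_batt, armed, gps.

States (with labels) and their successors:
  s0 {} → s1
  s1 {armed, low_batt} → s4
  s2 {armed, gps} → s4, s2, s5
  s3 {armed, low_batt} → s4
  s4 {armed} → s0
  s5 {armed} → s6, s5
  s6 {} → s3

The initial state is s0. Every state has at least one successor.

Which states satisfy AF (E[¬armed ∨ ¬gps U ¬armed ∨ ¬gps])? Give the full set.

States satisfying E[¬armed ∨ ¬gps U ¬armed ∨ ¬gps]: {s0, s1, s3, s4, s5, s6}.
States satisfying AF (E[¬armed ∨ ¬gps U ¬armed ∨ ¬gps]): {s0, s1, s3, s4, s5, s6}.

{s0, s1, s3, s4, s5, s6}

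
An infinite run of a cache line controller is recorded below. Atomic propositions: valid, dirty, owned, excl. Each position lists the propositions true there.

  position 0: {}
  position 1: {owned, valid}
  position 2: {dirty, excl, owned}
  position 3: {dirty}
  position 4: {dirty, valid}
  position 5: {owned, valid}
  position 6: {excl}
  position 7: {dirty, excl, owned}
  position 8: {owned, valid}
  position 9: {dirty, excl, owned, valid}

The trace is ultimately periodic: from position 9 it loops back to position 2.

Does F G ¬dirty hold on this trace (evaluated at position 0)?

G ¬dirty is false at every position 0..9, so it never becomes true and F G ¬dirty fails.

Violated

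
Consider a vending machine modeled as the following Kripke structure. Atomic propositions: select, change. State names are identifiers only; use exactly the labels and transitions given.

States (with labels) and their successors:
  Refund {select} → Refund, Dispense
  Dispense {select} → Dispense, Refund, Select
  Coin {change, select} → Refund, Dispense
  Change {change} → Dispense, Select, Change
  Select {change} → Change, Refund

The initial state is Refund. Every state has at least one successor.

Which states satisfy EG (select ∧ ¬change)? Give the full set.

States satisfying select ∧ ¬change: {Refund, Dispense}.
States satisfying EG (select ∧ ¬change): {Refund, Dispense}.

{Refund, Dispense}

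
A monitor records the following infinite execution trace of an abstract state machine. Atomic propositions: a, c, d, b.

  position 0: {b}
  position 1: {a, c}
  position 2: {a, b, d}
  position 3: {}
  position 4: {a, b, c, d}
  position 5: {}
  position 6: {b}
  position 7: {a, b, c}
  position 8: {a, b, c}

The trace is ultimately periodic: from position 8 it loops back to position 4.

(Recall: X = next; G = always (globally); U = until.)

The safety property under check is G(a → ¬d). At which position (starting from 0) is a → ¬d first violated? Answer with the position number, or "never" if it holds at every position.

Check a → ¬d at each position in order: 0 ✓, 1 ✓.
At position 2 the labels are {a, b, d}, so a → ¬d is false there. This is the first violation.

2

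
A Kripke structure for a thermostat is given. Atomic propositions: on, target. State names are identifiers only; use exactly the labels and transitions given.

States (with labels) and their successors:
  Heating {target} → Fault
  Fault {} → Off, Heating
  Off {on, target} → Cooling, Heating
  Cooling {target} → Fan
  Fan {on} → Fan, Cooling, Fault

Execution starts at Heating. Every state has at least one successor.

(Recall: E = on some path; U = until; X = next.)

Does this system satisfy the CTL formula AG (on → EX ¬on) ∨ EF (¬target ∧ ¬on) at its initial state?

Satisfied

States satisfying on → EX ¬on: {Heating, Fault, Off, Cooling, Fan}.
States satisfying AG (on → EX ¬on): {Heating, Fault, Off, Cooling, Fan}.
States satisfying ¬target ∧ ¬on: {Fault}.
States satisfying EF (¬target ∧ ¬on): {Heating, Fault, Off, Cooling, Fan}.
States satisfying AG (on → EX ¬on) ∨ EF (¬target ∧ ¬on): {Heating, Fault, Off, Cooling, Fan}.
Heating ∈ Sat(AG (on → EX ¬on) ∨ EF (¬target ∧ ¬on)).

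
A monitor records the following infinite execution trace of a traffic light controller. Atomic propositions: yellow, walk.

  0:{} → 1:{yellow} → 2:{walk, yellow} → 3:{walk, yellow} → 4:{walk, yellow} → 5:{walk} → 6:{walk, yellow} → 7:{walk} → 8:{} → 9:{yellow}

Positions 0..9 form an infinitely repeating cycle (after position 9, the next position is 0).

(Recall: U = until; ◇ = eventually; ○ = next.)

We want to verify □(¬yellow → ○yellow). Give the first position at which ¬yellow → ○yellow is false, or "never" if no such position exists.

7

Check ¬yellow → ○yellow at each position in order: 0 ✓, 1 ✓, 2 ✓, 3 ✓, 4 ✓, 5 ✓, 6 ✓.
At position 7 the labels are {walk} and the next position 8 has {}, so ¬yellow → ○yellow is false there. This is the first violation.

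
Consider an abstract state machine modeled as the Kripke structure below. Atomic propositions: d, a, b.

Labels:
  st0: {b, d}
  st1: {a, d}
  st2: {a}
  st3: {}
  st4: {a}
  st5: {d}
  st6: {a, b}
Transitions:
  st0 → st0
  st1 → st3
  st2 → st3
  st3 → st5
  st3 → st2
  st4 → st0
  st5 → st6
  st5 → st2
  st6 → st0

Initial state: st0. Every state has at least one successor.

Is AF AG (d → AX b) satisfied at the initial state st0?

Satisfied

States satisfying AG (d → AX b): {st0, st4, st6}.
States satisfying AF AG (d → AX b): {st0, st4, st6}.
st0 ∈ Sat(AF AG (d → AX b)).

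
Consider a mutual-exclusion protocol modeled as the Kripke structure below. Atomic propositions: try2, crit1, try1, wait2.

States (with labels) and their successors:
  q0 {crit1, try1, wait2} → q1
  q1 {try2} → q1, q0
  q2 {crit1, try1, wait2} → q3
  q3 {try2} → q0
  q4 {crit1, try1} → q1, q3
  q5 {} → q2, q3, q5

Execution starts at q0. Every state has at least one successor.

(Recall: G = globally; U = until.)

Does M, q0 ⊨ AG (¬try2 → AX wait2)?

Violated

States satisfying ¬try2 → AX wait2: {q1, q3}.
States satisfying AG (¬try2 → AX wait2): ∅.
q0 is reachable from q0 and violates ¬try2 → AX wait2, so AG fails at q0.
q0 ∉ Sat(AG (¬try2 → AX wait2)).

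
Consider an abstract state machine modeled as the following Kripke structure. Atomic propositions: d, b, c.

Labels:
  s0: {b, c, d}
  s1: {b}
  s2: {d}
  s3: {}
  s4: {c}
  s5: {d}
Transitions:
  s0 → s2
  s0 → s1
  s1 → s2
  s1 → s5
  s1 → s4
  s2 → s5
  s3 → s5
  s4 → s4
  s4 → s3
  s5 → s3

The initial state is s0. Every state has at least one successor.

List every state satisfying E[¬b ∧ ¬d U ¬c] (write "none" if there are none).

{s1, s2, s3, s4, s5}

States satisfying ¬b ∧ ¬d: {s3, s4}.
States satisfying ¬c: {s1, s2, s3, s5}.
States satisfying E[¬b ∧ ¬d U ¬c]: {s1, s2, s3, s4, s5}.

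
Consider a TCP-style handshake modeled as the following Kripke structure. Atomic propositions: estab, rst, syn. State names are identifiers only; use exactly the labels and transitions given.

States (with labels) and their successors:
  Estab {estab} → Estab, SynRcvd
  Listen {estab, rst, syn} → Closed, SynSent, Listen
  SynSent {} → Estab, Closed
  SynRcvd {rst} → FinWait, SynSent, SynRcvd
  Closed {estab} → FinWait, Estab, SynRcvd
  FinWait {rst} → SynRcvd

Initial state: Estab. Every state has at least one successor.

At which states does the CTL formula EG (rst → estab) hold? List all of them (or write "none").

States satisfying rst → estab: {Estab, Listen, SynSent, Closed}.
States satisfying EG (rst → estab): {Estab, Listen, SynSent, Closed}.

{Estab, Listen, SynSent, Closed}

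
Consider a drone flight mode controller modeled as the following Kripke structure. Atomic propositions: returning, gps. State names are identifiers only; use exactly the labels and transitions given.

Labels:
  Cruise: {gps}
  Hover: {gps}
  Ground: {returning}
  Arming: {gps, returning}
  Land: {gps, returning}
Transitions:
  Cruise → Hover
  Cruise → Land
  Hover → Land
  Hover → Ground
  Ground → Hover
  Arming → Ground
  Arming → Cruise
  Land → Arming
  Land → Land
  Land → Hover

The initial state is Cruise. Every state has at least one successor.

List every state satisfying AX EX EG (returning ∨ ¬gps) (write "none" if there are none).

{Cruise, Ground}

States satisfying EX EG (returning ∨ ¬gps): {Cruise, Hover, Land}.
States satisfying AX EX EG (returning ∨ ¬gps): {Cruise, Ground}.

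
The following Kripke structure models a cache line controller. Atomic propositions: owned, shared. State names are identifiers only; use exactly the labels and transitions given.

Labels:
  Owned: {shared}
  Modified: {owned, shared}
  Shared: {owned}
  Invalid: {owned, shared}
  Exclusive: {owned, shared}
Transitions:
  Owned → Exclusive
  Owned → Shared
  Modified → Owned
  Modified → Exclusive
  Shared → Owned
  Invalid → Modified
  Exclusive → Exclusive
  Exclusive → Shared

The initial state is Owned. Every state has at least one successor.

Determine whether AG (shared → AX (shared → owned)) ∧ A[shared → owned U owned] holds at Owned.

Does not hold

States satisfying shared → AX (shared → owned): {Owned, Shared, Invalid, Exclusive}.
States satisfying AG (shared → AX (shared → owned)): {Owned, Shared, Exclusive}.
States satisfying shared → owned: {Modified, Shared, Invalid, Exclusive}.
States satisfying owned: {Modified, Shared, Invalid, Exclusive}.
States satisfying A[shared → owned U owned]: {Modified, Shared, Invalid, Exclusive}.
States satisfying AG (shared → AX (shared → owned)) ∧ A[shared → owned U owned]: {Shared, Exclusive}.
Owned ∉ Sat(AG (shared → AX (shared → owned)) ∧ A[shared → owned U owned]).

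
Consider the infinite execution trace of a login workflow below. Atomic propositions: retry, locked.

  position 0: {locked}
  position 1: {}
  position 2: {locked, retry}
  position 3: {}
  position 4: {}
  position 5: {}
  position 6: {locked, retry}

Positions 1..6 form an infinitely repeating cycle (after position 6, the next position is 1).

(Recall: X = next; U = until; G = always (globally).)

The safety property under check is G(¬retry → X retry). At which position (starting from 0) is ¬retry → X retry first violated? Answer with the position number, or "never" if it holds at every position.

At position 0 the labels are {locked} and the next position 1 has {}, so ¬retry → X retry is false there. This is the first violation.

0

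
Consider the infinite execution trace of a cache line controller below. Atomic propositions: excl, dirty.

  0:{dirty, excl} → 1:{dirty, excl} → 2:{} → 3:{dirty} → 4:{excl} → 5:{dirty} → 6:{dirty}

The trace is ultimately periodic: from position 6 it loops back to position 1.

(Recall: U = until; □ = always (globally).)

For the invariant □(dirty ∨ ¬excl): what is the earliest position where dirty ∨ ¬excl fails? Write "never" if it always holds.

Check dirty ∨ ¬excl at each position in order: 0 ✓, 1 ✓, 2 ✓, 3 ✓.
At position 4 the labels are {excl}, so dirty ∨ ¬excl is false there. This is the first violation.

4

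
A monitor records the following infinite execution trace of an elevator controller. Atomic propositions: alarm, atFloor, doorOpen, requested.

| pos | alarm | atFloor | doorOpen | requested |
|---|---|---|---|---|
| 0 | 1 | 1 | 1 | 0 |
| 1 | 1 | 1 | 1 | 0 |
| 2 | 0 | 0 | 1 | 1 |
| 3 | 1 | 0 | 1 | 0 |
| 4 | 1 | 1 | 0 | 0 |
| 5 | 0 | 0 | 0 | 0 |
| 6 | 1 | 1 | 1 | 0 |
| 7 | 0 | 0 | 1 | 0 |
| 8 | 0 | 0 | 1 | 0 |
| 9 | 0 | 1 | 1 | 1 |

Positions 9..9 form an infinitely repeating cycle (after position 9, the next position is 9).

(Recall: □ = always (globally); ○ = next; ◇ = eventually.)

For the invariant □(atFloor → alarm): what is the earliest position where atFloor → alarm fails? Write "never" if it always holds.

Check atFloor → alarm at each position in order: 0 ✓, 1 ✓, 2 ✓, 3 ✓, 4 ✓, 5 ✓, 6 ✓, 7 ✓, 8 ✓.
At position 9 the labels are {atFloor, doorOpen, requested}, so atFloor → alarm is false there. This is the first violation.

9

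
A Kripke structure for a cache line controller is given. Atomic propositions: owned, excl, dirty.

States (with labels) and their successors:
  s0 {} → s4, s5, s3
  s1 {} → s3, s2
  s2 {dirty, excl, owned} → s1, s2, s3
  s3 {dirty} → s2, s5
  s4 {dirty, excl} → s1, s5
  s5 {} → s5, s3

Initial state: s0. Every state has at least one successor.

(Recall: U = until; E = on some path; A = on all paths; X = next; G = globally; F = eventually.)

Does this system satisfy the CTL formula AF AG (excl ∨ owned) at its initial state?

Does not hold

States satisfying AG (excl ∨ owned): ∅.
States satisfying AF AG (excl ∨ owned): ∅.
There is a path from s0 along which AG (excl ∨ owned) never holds.
s0 ∉ Sat(AF AG (excl ∨ owned)).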